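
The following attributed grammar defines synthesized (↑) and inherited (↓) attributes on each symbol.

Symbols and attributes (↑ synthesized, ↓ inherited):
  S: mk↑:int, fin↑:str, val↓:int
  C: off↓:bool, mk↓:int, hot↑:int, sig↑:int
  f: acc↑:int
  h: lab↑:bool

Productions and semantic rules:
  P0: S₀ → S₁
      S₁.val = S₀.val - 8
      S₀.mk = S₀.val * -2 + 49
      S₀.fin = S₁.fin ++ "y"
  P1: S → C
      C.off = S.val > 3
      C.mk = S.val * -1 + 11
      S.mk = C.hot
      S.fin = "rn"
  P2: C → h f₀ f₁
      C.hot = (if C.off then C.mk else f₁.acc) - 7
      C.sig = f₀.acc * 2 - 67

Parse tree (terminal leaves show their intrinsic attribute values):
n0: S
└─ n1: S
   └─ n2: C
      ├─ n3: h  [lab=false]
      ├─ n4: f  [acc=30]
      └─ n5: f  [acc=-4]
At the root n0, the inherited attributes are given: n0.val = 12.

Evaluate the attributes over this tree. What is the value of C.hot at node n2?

0

1. n0.val = 12  [given at root]
2. n1.val = 4  [S₀.val - 8]
3. n2.off = true  [S.val > 3]
4. n2.mk = 7  [S.val * -1 + 11]
5. n3.lab = false  [terminal]
6. n4.acc = 30  [terminal]
7. n5.acc = -4  [terminal]
8. n2.hot = 0  [(if C.off then C.mk else f₁.acc) - 7]
9. n2.sig = -7  [f₀.acc * 2 - 67]
10. n1.mk = 0  [C.hot]
11. n1.fin = "rn"  ["rn"]
12. n0.mk = 25  [S₀.val * -2 + 49]
13. n0.fin = "rny"  [S₁.fin ++ "y"]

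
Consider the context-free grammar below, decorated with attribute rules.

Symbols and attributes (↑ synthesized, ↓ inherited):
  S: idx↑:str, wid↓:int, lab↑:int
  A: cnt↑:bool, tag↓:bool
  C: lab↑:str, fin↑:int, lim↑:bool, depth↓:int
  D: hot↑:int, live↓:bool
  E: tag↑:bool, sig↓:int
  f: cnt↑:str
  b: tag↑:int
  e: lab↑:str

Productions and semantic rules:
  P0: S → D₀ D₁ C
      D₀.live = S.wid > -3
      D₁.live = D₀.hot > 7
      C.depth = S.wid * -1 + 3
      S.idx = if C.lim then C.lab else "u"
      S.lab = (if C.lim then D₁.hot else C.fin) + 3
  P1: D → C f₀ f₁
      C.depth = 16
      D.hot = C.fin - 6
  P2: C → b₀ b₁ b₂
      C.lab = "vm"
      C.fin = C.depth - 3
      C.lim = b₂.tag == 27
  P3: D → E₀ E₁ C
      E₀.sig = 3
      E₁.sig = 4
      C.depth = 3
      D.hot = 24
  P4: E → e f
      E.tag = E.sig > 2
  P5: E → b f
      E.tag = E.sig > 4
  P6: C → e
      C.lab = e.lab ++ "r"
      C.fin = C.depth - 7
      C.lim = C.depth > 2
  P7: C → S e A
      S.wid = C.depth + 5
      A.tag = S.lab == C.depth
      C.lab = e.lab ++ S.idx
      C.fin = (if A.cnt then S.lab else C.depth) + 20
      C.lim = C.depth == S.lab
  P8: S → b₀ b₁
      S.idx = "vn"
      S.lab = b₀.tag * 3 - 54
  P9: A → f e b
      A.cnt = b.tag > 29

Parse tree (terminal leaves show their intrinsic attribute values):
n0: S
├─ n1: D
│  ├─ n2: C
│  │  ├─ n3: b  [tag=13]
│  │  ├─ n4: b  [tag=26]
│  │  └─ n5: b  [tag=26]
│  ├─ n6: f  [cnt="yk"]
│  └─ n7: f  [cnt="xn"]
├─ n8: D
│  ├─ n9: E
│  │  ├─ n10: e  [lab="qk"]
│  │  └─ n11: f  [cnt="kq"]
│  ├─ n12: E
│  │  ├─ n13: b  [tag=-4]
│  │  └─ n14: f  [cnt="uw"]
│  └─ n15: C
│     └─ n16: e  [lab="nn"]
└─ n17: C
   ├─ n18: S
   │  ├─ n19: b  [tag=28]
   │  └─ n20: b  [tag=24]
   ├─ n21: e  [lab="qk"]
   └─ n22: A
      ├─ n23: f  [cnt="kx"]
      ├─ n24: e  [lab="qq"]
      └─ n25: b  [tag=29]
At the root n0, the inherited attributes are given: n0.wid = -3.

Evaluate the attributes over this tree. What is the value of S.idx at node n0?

"u"

1. n0.wid = -3  [given at root]
2. n1.live = false  [S.wid > -3]
3. n2.depth = 16  [16]
4. n3.tag = 13  [terminal]
5. n4.tag = 26  [terminal]
6. n5.tag = 26  [terminal]
7. n2.lab = "vm"  ["vm"]
8. n2.fin = 13  [C.depth - 3]
9. n2.lim = false  [b₂.tag == 27]
10. n6.cnt = "yk"  [terminal]
11. n7.cnt = "xn"  [terminal]
12. n1.hot = 7  [C.fin - 6]
13. n8.live = false  [D₀.hot > 7]
14. n9.sig = 3  [3]
15. n10.lab = "qk"  [terminal]
16. n11.cnt = "kq"  [terminal]
17. n9.tag = true  [E.sig > 2]
18. n12.sig = 4  [4]
19. n13.tag = -4  [terminal]
20. n14.cnt = "uw"  [terminal]
21. n12.tag = false  [E.sig > 4]
22. n15.depth = 3  [3]
23. n16.lab = "nn"  [terminal]
24. n15.lab = "nnr"  [e.lab ++ "r"]
25. n15.fin = -4  [C.depth - 7]
26. n15.lim = true  [C.depth > 2]
27. n8.hot = 24  [24]
28. n17.depth = 6  [S.wid * -1 + 3]
29. n18.wid = 11  [C.depth + 5]
30. n19.tag = 28  [terminal]
31. n20.tag = 24  [terminal]
32. n18.idx = "vn"  ["vn"]
33. n18.lab = 30  [b₀.tag * 3 - 54]
34. n21.lab = "qk"  [terminal]
35. n22.tag = false  [S.lab == C.depth]
36. n23.cnt = "kx"  [terminal]
37. n24.lab = "qq"  [terminal]
38. n25.tag = 29  [terminal]
39. n22.cnt = false  [b.tag > 29]
40. n17.lab = "qkvn"  [e.lab ++ S.idx]
41. n17.fin = 26  [(if A.cnt then S.lab else C.depth) + 20]
42. n17.lim = false  [C.depth == S.lab]
43. n0.idx = "u"  [if C.lim then C.lab else "u"]
44. n0.lab = 29  [(if C.lim then D₁.hot else C.fin) + 3]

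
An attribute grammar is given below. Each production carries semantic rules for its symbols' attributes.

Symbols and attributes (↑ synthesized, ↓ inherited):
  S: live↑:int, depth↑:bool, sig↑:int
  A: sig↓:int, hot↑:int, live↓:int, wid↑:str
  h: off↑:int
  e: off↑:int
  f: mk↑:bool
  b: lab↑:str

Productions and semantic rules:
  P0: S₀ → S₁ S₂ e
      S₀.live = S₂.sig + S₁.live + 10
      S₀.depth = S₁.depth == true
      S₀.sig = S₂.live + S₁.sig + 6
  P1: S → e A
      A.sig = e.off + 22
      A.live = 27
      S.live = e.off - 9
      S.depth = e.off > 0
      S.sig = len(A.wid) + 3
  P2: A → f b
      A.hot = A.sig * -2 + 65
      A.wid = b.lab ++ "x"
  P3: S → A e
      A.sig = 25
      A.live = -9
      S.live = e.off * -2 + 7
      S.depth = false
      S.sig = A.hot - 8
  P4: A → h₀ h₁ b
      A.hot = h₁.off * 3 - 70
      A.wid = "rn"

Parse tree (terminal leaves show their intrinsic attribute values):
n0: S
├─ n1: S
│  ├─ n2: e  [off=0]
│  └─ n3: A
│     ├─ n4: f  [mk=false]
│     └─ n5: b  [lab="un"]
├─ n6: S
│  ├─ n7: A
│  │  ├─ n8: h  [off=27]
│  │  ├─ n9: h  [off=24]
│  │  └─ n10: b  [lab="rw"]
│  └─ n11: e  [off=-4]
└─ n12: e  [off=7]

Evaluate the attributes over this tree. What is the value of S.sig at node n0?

1. n2.off = 0  [terminal]
2. n3.sig = 22  [e.off + 22]
3. n3.live = 27  [27]
4. n4.mk = false  [terminal]
5. n5.lab = "un"  [terminal]
6. n3.hot = 21  [A.sig * -2 + 65]
7. n3.wid = "unx"  [b.lab ++ "x"]
8. n1.live = -9  [e.off - 9]
9. n1.depth = false  [e.off > 0]
10. n1.sig = 6  [len(A.wid) + 3]
11. n7.sig = 25  [25]
12. n7.live = -9  [-9]
13. n8.off = 27  [terminal]
14. n9.off = 24  [terminal]
15. n10.lab = "rw"  [terminal]
16. n7.hot = 2  [h₁.off * 3 - 70]
17. n7.wid = "rn"  ["rn"]
18. n11.off = -4  [terminal]
19. n6.live = 15  [e.off * -2 + 7]
20. n6.depth = false  [false]
21. n6.sig = -6  [A.hot - 8]
22. n12.off = 7  [terminal]
23. n0.live = -5  [S₂.sig + S₁.live + 10]
24. n0.depth = false  [S₁.depth == true]
25. n0.sig = 27  [S₂.live + S₁.sig + 6]

27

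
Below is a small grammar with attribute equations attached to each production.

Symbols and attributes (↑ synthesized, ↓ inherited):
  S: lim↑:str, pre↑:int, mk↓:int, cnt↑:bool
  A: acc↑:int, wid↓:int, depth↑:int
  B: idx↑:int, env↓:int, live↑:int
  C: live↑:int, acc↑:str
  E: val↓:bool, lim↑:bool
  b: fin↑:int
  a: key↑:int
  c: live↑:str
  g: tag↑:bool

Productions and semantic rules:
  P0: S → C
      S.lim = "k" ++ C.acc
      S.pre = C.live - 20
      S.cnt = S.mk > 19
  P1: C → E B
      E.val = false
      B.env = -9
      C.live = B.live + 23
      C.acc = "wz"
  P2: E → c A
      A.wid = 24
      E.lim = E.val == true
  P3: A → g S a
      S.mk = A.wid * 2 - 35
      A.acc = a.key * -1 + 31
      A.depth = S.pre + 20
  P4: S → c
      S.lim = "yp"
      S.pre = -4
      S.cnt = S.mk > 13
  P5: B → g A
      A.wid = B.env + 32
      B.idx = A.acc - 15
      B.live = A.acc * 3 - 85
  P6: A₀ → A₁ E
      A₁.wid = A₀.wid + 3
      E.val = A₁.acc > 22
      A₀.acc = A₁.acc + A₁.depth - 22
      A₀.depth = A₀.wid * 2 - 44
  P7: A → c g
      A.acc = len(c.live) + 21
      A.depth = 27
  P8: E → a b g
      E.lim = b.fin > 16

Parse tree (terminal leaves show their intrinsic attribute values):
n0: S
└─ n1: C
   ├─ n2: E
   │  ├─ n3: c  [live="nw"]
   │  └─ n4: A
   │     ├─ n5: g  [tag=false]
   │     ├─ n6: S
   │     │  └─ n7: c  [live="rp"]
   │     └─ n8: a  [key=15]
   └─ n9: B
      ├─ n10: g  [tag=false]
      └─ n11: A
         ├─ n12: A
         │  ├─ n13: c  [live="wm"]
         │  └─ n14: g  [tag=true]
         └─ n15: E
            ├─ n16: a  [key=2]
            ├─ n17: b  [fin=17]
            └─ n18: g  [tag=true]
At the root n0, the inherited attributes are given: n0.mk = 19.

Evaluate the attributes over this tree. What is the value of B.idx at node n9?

1. n0.mk = 19  [given at root]
2. n2.val = false  [false]
3. n3.live = "nw"  [terminal]
4. n4.wid = 24  [24]
5. n5.tag = false  [terminal]
6. n6.mk = 13  [A.wid * 2 - 35]
7. n7.live = "rp"  [terminal]
8. n6.lim = "yp"  ["yp"]
9. n6.pre = -4  [-4]
10. n6.cnt = false  [S.mk > 13]
11. n8.key = 15  [terminal]
12. n4.acc = 16  [a.key * -1 + 31]
13. n4.depth = 16  [S.pre + 20]
14. n2.lim = false  [E.val == true]
15. n9.env = -9  [-9]
16. n10.tag = false  [terminal]
17. n11.wid = 23  [B.env + 32]
18. n12.wid = 26  [A₀.wid + 3]
19. n13.live = "wm"  [terminal]
20. n14.tag = true  [terminal]
21. n12.acc = 23  [len(c.live) + 21]
22. n12.depth = 27  [27]
23. n15.val = true  [A₁.acc > 22]
24. n16.key = 2  [terminal]
25. n17.fin = 17  [terminal]
26. n18.tag = true  [terminal]
27. n15.lim = true  [b.fin > 16]
28. n11.acc = 28  [A₁.acc + A₁.depth - 22]
29. n11.depth = 2  [A₀.wid * 2 - 44]
30. n9.idx = 13  [A.acc - 15]
31. n9.live = -1  [A.acc * 3 - 85]
32. n1.live = 22  [B.live + 23]
33. n1.acc = "wz"  ["wz"]
34. n0.lim = "kwz"  ["k" ++ C.acc]
35. n0.pre = 2  [C.live - 20]
36. n0.cnt = false  [S.mk > 19]

13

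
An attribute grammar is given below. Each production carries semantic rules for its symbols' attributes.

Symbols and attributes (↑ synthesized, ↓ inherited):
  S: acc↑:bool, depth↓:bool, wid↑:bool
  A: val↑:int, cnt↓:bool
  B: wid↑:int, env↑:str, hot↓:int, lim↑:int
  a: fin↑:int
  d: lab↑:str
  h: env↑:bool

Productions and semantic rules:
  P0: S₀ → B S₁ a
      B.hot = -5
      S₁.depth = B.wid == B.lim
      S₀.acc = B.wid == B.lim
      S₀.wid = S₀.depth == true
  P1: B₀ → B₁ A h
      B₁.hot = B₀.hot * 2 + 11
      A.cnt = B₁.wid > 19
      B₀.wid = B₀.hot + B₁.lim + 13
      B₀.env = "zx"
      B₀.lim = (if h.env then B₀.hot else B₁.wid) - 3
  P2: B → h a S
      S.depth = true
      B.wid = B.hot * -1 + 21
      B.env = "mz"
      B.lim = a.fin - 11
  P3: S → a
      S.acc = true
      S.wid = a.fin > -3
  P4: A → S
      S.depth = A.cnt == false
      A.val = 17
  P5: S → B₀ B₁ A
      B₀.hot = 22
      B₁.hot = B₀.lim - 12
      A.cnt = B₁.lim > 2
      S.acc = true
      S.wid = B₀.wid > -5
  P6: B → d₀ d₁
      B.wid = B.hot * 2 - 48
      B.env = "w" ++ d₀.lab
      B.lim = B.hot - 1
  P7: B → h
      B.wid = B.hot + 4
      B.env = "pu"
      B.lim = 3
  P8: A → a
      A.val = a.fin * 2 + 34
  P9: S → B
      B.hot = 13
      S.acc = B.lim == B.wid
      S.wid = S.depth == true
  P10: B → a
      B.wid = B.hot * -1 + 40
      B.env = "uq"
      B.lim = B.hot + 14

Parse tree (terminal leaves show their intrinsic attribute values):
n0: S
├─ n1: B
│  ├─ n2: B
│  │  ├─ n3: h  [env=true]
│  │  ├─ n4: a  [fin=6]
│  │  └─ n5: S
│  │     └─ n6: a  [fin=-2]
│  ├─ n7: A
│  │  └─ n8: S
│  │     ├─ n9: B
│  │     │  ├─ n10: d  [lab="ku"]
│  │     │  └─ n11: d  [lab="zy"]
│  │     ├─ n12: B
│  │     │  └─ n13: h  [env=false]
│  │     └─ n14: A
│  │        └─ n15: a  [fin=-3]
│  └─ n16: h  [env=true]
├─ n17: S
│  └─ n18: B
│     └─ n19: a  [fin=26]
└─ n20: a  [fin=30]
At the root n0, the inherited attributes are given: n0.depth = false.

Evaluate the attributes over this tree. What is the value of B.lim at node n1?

-8

1. n0.depth = false  [given at root]
2. n1.hot = -5  [-5]
3. n2.hot = 1  [B₀.hot * 2 + 11]
4. n3.env = true  [terminal]
5. n4.fin = 6  [terminal]
6. n5.depth = true  [true]
7. n6.fin = -2  [terminal]
8. n5.acc = true  [true]
9. n5.wid = true  [a.fin > -3]
10. n2.wid = 20  [B.hot * -1 + 21]
11. n2.env = "mz"  ["mz"]
12. n2.lim = -5  [a.fin - 11]
13. n7.cnt = true  [B₁.wid > 19]
14. n8.depth = false  [A.cnt == false]
15. n9.hot = 22  [22]
16. n10.lab = "ku"  [terminal]
17. n11.lab = "zy"  [terminal]
18. n9.wid = -4  [B.hot * 2 - 48]
19. n9.env = "wku"  ["w" ++ d₀.lab]
20. n9.lim = 21  [B.hot - 1]
21. n12.hot = 9  [B₀.lim - 12]
22. n13.env = false  [terminal]
23. n12.wid = 13  [B.hot + 4]
24. n12.env = "pu"  ["pu"]
25. n12.lim = 3  [3]
26. n14.cnt = true  [B₁.lim > 2]
27. n15.fin = -3  [terminal]
28. n14.val = 28  [a.fin * 2 + 34]
29. n8.acc = true  [true]
30. n8.wid = true  [B₀.wid > -5]
31. n7.val = 17  [17]
32. n16.env = true  [terminal]
33. n1.wid = 3  [B₀.hot + B₁.lim + 13]
34. n1.env = "zx"  ["zx"]
35. n1.lim = -8  [(if h.env then B₀.hot else B₁.wid) - 3]
36. n17.depth = false  [B.wid == B.lim]
37. n18.hot = 13  [13]
38. n19.fin = 26  [terminal]
39. n18.wid = 27  [B.hot * -1 + 40]
40. n18.env = "uq"  ["uq"]
41. n18.lim = 27  [B.hot + 14]
42. n17.acc = true  [B.lim == B.wid]
43. n17.wid = false  [S.depth == true]
44. n20.fin = 30  [terminal]
45. n0.acc = false  [B.wid == B.lim]
46. n0.wid = false  [S₀.depth == true]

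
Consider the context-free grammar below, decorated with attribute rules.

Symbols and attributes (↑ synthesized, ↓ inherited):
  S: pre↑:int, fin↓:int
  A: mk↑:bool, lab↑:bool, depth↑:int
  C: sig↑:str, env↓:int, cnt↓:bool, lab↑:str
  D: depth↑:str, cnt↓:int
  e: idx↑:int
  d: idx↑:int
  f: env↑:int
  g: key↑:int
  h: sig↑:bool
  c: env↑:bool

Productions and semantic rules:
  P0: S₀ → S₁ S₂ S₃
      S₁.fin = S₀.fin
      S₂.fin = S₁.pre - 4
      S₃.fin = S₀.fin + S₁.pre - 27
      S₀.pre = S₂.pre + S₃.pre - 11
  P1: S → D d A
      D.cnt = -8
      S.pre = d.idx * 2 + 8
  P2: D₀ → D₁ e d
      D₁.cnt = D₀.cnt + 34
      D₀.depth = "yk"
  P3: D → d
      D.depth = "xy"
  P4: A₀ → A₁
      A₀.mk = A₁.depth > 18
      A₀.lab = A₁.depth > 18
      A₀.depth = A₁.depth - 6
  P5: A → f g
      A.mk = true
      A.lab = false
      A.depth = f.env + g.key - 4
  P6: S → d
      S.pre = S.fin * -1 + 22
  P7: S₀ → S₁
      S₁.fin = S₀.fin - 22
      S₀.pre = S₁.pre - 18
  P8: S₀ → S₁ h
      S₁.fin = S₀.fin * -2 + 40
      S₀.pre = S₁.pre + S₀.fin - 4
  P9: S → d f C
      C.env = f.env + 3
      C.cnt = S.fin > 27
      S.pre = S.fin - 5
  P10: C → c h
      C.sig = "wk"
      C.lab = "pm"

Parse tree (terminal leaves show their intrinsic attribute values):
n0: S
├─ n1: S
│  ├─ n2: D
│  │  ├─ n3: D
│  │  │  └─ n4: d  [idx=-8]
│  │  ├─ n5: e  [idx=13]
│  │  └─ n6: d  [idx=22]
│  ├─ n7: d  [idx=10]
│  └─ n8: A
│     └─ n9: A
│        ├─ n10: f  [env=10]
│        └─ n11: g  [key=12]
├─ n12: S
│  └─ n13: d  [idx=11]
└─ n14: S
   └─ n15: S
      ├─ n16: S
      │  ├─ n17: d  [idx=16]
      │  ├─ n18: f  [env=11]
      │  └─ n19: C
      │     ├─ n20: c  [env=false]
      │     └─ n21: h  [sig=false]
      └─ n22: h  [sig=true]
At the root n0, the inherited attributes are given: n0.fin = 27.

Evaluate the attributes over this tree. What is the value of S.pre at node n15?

25

1. n0.fin = 27  [given at root]
2. n1.fin = 27  [S₀.fin]
3. n2.cnt = -8  [-8]
4. n3.cnt = 26  [D₀.cnt + 34]
5. n4.idx = -8  [terminal]
6. n3.depth = "xy"  ["xy"]
7. n5.idx = 13  [terminal]
8. n6.idx = 22  [terminal]
9. n2.depth = "yk"  ["yk"]
10. n7.idx = 10  [terminal]
11. n10.env = 10  [terminal]
12. n11.key = 12  [terminal]
13. n9.mk = true  [true]
14. n9.lab = false  [false]
15. n9.depth = 18  [f.env + g.key - 4]
16. n8.mk = false  [A₁.depth > 18]
17. n8.lab = false  [A₁.depth > 18]
18. n8.depth = 12  [A₁.depth - 6]
19. n1.pre = 28  [d.idx * 2 + 8]
20. n12.fin = 24  [S₁.pre - 4]
21. n13.idx = 11  [terminal]
22. n12.pre = -2  [S.fin * -1 + 22]
23. n14.fin = 28  [S₀.fin + S₁.pre - 27]
24. n15.fin = 6  [S₀.fin - 22]
25. n16.fin = 28  [S₀.fin * -2 + 40]
26. n17.idx = 16  [terminal]
27. n18.env = 11  [terminal]
28. n19.env = 14  [f.env + 3]
29. n19.cnt = true  [S.fin > 27]
30. n20.env = false  [terminal]
31. n21.sig = false  [terminal]
32. n19.sig = "wk"  ["wk"]
33. n19.lab = "pm"  ["pm"]
34. n16.pre = 23  [S.fin - 5]
35. n22.sig = true  [terminal]
36. n15.pre = 25  [S₁.pre + S₀.fin - 4]
37. n14.pre = 7  [S₁.pre - 18]
38. n0.pre = -6  [S₂.pre + S₃.pre - 11]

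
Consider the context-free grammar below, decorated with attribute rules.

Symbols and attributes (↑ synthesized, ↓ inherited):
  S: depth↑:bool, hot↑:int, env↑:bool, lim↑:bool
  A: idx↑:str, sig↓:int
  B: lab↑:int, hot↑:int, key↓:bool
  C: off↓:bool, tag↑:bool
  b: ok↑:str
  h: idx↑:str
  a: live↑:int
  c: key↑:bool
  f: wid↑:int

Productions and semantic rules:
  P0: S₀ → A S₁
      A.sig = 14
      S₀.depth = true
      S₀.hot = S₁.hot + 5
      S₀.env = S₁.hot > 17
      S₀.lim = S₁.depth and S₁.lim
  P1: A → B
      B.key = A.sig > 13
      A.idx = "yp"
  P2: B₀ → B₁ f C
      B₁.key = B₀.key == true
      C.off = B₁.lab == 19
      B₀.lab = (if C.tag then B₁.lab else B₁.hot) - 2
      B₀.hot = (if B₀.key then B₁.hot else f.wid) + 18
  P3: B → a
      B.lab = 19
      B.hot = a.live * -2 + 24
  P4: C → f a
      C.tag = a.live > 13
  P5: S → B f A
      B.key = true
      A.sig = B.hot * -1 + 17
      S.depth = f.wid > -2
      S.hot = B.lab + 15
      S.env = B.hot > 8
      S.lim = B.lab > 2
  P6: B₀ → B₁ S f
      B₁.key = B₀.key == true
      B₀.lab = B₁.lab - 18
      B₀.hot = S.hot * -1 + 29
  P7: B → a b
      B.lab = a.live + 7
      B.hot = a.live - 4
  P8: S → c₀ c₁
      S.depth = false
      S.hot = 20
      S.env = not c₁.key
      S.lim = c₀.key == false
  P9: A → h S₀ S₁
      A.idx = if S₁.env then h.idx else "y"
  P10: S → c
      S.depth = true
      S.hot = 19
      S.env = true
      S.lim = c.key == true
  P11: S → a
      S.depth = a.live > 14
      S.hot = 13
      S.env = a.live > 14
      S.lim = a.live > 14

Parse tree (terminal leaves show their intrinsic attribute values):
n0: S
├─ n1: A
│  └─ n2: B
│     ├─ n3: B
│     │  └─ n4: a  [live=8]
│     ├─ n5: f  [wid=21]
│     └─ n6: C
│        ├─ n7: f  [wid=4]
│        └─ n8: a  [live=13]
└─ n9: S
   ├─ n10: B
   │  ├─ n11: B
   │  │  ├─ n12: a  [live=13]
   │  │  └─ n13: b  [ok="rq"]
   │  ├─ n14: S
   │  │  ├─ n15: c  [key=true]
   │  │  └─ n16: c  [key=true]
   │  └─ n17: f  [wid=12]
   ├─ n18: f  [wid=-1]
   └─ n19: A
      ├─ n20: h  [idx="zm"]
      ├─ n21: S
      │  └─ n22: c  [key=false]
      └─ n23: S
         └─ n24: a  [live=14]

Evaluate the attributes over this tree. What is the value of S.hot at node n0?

1. n1.sig = 14  [14]
2. n2.key = true  [A.sig > 13]
3. n3.key = true  [B₀.key == true]
4. n4.live = 8  [terminal]
5. n3.lab = 19  [19]
6. n3.hot = 8  [a.live * -2 + 24]
7. n5.wid = 21  [terminal]
8. n6.off = true  [B₁.lab == 19]
9. n7.wid = 4  [terminal]
10. n8.live = 13  [terminal]
11. n6.tag = false  [a.live > 13]
12. n2.lab = 6  [(if C.tag then B₁.lab else B₁.hot) - 2]
13. n2.hot = 26  [(if B₀.key then B₁.hot else f.wid) + 18]
14. n1.idx = "yp"  ["yp"]
15. n10.key = true  [true]
16. n11.key = true  [B₀.key == true]
17. n12.live = 13  [terminal]
18. n13.ok = "rq"  [terminal]
19. n11.lab = 20  [a.live + 7]
20. n11.hot = 9  [a.live - 4]
21. n15.key = true  [terminal]
22. n16.key = true  [terminal]
23. n14.depth = false  [false]
24. n14.hot = 20  [20]
25. n14.env = false  [not c₁.key]
26. n14.lim = false  [c₀.key == false]
27. n17.wid = 12  [terminal]
28. n10.lab = 2  [B₁.lab - 18]
29. n10.hot = 9  [S.hot * -1 + 29]
30. n18.wid = -1  [terminal]
31. n19.sig = 8  [B.hot * -1 + 17]
32. n20.idx = "zm"  [terminal]
33. n22.key = false  [terminal]
34. n21.depth = true  [true]
35. n21.hot = 19  [19]
36. n21.env = true  [true]
37. n21.lim = false  [c.key == true]
38. n24.live = 14  [terminal]
39. n23.depth = false  [a.live > 14]
40. n23.hot = 13  [13]
41. n23.env = false  [a.live > 14]
42. n23.lim = false  [a.live > 14]
43. n19.idx = "y"  [if S₁.env then h.idx else "y"]
44. n9.depth = true  [f.wid > -2]
45. n9.hot = 17  [B.lab + 15]
46. n9.env = true  [B.hot > 8]
47. n9.lim = false  [B.lab > 2]
48. n0.depth = true  [true]
49. n0.hot = 22  [S₁.hot + 5]
50. n0.env = false  [S₁.hot > 17]
51. n0.lim = false  [S₁.depth and S₁.lim]

22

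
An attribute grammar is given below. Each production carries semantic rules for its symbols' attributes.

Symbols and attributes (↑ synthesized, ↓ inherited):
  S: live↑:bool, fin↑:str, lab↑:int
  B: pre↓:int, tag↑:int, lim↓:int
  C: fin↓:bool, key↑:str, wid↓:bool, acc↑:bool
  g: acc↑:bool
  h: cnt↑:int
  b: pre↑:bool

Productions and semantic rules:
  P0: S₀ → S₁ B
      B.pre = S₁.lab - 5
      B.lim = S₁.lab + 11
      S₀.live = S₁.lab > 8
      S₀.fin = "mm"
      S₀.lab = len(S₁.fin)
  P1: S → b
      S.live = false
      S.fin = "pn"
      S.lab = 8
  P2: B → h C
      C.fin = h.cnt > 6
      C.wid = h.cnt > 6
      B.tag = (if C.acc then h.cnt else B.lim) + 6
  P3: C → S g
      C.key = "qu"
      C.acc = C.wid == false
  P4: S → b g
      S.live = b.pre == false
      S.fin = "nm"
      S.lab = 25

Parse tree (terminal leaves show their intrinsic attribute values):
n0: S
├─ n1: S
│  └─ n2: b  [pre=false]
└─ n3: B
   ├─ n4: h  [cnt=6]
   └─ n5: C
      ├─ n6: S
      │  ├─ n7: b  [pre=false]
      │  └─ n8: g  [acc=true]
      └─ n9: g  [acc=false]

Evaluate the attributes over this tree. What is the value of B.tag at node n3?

12

1. n2.pre = false  [terminal]
2. n1.live = false  [false]
3. n1.fin = "pn"  ["pn"]
4. n1.lab = 8  [8]
5. n3.pre = 3  [S₁.lab - 5]
6. n3.lim = 19  [S₁.lab + 11]
7. n4.cnt = 6  [terminal]
8. n5.fin = false  [h.cnt > 6]
9. n5.wid = false  [h.cnt > 6]
10. n7.pre = false  [terminal]
11. n8.acc = true  [terminal]
12. n6.live = true  [b.pre == false]
13. n6.fin = "nm"  ["nm"]
14. n6.lab = 25  [25]
15. n9.acc = false  [terminal]
16. n5.key = "qu"  ["qu"]
17. n5.acc = true  [C.wid == false]
18. n3.tag = 12  [(if C.acc then h.cnt else B.lim) + 6]
19. n0.live = false  [S₁.lab > 8]
20. n0.fin = "mm"  ["mm"]
21. n0.lab = 2  [len(S₁.fin)]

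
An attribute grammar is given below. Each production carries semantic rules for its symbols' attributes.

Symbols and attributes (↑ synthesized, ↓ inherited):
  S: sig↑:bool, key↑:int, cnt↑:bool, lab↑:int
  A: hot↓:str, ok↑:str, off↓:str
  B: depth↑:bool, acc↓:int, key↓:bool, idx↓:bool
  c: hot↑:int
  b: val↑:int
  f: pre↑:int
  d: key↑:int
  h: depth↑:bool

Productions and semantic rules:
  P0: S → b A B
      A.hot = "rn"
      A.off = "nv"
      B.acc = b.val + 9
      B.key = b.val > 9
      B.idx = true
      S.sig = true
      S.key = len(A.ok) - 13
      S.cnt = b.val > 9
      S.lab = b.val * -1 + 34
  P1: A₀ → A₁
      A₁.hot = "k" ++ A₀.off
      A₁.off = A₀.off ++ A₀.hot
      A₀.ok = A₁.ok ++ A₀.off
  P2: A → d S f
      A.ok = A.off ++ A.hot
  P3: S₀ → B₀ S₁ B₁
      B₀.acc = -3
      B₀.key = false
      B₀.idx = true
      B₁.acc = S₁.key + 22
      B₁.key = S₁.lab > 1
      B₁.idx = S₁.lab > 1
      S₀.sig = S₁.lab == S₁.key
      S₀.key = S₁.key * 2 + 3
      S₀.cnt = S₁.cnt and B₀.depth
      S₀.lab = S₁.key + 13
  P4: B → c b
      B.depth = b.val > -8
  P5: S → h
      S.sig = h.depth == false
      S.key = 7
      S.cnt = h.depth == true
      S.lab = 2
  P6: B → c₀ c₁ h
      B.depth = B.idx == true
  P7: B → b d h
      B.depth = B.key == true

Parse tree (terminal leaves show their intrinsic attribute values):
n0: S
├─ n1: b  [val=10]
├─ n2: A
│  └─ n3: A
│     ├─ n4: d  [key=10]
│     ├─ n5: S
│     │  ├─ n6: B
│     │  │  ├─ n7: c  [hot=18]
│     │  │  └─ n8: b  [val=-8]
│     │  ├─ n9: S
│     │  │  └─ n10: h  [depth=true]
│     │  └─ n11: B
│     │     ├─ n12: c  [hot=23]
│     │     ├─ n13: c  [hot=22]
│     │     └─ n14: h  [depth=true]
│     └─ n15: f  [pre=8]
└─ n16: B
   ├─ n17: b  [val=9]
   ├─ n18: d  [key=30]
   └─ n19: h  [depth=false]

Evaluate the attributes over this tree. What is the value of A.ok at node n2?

"nvrnknvnv"

1. n1.val = 10  [terminal]
2. n2.hot = "rn"  ["rn"]
3. n2.off = "nv"  ["nv"]
4. n3.hot = "knv"  ["k" ++ A₀.off]
5. n3.off = "nvrn"  [A₀.off ++ A₀.hot]
6. n4.key = 10  [terminal]
7. n6.acc = -3  [-3]
8. n6.key = false  [false]
9. n6.idx = true  [true]
10. n7.hot = 18  [terminal]
11. n8.val = -8  [terminal]
12. n6.depth = false  [b.val > -8]
13. n10.depth = true  [terminal]
14. n9.sig = false  [h.depth == false]
15. n9.key = 7  [7]
16. n9.cnt = true  [h.depth == true]
17. n9.lab = 2  [2]
18. n11.acc = 29  [S₁.key + 22]
19. n11.key = true  [S₁.lab > 1]
20. n11.idx = true  [S₁.lab > 1]
21. n12.hot = 23  [terminal]
22. n13.hot = 22  [terminal]
23. n14.depth = true  [terminal]
24. n11.depth = true  [B.idx == true]
25. n5.sig = false  [S₁.lab == S₁.key]
26. n5.key = 17  [S₁.key * 2 + 3]
27. n5.cnt = false  [S₁.cnt and B₀.depth]
28. n5.lab = 20  [S₁.key + 13]
29. n15.pre = 8  [terminal]
30. n3.ok = "nvrnknv"  [A.off ++ A.hot]
31. n2.ok = "nvrnknvnv"  [A₁.ok ++ A₀.off]
32. n16.acc = 19  [b.val + 9]
33. n16.key = true  [b.val > 9]
34. n16.idx = true  [true]
35. n17.val = 9  [terminal]
36. n18.key = 30  [terminal]
37. n19.depth = false  [terminal]
38. n16.depth = true  [B.key == true]
39. n0.sig = true  [true]
40. n0.key = -4  [len(A.ok) - 13]
41. n0.cnt = true  [b.val > 9]
42. n0.lab = 24  [b.val * -1 + 34]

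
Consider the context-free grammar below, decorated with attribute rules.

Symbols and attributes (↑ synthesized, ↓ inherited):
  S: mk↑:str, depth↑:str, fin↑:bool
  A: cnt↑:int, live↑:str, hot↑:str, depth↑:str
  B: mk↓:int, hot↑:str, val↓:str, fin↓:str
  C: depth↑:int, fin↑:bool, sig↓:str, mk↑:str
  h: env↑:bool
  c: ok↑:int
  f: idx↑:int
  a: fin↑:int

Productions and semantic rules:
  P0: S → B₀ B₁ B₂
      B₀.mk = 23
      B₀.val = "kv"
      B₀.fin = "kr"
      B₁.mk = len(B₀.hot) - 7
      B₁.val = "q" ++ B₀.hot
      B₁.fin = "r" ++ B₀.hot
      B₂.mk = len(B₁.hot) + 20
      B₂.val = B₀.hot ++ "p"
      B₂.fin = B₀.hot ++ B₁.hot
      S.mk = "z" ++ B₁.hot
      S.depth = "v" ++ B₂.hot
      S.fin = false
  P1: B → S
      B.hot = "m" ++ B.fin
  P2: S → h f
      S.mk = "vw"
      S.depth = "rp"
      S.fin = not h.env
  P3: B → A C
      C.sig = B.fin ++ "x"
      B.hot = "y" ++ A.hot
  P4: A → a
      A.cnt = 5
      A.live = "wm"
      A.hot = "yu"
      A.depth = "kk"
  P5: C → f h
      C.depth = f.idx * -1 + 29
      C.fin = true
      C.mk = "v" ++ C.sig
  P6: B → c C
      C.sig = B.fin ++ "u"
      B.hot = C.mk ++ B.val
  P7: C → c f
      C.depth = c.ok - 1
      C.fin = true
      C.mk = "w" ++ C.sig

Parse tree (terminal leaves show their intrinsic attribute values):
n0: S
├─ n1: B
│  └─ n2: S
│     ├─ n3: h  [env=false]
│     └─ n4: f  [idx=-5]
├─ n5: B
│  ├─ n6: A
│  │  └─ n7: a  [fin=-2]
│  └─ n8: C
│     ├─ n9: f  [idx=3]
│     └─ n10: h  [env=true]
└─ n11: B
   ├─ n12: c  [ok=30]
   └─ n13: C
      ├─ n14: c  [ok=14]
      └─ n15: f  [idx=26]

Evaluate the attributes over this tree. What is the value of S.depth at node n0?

"vwmkryyuumkrp"

1. n1.mk = 23  [23]
2. n1.val = "kv"  ["kv"]
3. n1.fin = "kr"  ["kr"]
4. n3.env = false  [terminal]
5. n4.idx = -5  [terminal]
6. n2.mk = "vw"  ["vw"]
7. n2.depth = "rp"  ["rp"]
8. n2.fin = true  [not h.env]
9. n1.hot = "mkr"  ["m" ++ B.fin]
10. n5.mk = -4  [len(B₀.hot) - 7]
11. n5.val = "qmkr"  ["q" ++ B₀.hot]
12. n5.fin = "rmkr"  ["r" ++ B₀.hot]
13. n7.fin = -2  [terminal]
14. n6.cnt = 5  [5]
15. n6.live = "wm"  ["wm"]
16. n6.hot = "yu"  ["yu"]
17. n6.depth = "kk"  ["kk"]
18. n8.sig = "rmkrx"  [B.fin ++ "x"]
19. n9.idx = 3  [terminal]
20. n10.env = true  [terminal]
21. n8.depth = 26  [f.idx * -1 + 29]
22. n8.fin = true  [true]
23. n8.mk = "vrmkrx"  ["v" ++ C.sig]
24. n5.hot = "yyu"  ["y" ++ A.hot]
25. n11.mk = 23  [len(B₁.hot) + 20]
26. n11.val = "mkrp"  [B₀.hot ++ "p"]
27. n11.fin = "mkryyu"  [B₀.hot ++ B₁.hot]
28. n12.ok = 30  [terminal]
29. n13.sig = "mkryyuu"  [B.fin ++ "u"]
30. n14.ok = 14  [terminal]
31. n15.idx = 26  [terminal]
32. n13.depth = 13  [c.ok - 1]
33. n13.fin = true  [true]
34. n13.mk = "wmkryyuu"  ["w" ++ C.sig]
35. n11.hot = "wmkryyuumkrp"  [C.mk ++ B.val]
36. n0.mk = "zyyu"  ["z" ++ B₁.hot]
37. n0.depth = "vwmkryyuumkrp"  ["v" ++ B₂.hot]
38. n0.fin = false  [false]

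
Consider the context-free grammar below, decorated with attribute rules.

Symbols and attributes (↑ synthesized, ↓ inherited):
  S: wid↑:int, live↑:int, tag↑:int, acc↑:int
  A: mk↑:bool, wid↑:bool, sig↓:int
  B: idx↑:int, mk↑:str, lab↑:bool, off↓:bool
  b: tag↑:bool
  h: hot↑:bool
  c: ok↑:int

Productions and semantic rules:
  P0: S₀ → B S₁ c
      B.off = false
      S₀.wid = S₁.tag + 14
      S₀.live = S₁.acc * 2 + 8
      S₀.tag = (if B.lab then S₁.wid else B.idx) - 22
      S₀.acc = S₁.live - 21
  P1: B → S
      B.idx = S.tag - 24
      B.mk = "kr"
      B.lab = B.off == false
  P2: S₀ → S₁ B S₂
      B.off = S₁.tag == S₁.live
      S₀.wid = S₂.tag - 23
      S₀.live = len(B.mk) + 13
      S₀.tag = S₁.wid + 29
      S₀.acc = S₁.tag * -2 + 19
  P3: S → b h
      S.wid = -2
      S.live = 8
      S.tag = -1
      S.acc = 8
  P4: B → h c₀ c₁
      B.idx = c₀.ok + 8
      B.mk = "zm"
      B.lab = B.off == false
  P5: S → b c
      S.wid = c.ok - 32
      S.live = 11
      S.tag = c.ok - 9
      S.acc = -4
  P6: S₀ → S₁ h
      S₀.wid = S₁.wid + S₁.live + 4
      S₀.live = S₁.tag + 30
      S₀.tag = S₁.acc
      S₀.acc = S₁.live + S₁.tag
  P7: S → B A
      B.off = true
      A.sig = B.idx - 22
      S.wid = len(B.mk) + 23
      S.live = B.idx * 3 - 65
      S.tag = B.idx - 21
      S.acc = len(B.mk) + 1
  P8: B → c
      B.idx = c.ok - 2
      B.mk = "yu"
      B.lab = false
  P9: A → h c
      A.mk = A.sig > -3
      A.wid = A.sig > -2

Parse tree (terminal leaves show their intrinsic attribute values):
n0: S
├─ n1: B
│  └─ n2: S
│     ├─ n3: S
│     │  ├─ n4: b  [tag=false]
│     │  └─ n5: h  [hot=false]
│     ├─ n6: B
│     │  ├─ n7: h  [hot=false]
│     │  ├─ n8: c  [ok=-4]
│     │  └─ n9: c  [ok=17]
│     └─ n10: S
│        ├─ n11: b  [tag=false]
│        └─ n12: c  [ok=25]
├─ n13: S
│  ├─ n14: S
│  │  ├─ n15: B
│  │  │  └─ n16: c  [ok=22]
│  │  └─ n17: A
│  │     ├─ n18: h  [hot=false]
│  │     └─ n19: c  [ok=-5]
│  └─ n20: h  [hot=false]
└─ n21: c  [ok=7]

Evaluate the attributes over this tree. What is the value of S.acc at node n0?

8

1. n1.off = false  [false]
2. n4.tag = false  [terminal]
3. n5.hot = false  [terminal]
4. n3.wid = -2  [-2]
5. n3.live = 8  [8]
6. n3.tag = -1  [-1]
7. n3.acc = 8  [8]
8. n6.off = false  [S₁.tag == S₁.live]
9. n7.hot = false  [terminal]
10. n8.ok = -4  [terminal]
11. n9.ok = 17  [terminal]
12. n6.idx = 4  [c₀.ok + 8]
13. n6.mk = "zm"  ["zm"]
14. n6.lab = true  [B.off == false]
15. n11.tag = false  [terminal]
16. n12.ok = 25  [terminal]
17. n10.wid = -7  [c.ok - 32]
18. n10.live = 11  [11]
19. n10.tag = 16  [c.ok - 9]
20. n10.acc = -4  [-4]
21. n2.wid = -7  [S₂.tag - 23]
22. n2.live = 15  [len(B.mk) + 13]
23. n2.tag = 27  [S₁.wid + 29]
24. n2.acc = 21  [S₁.tag * -2 + 19]
25. n1.idx = 3  [S.tag - 24]
26. n1.mk = "kr"  ["kr"]
27. n1.lab = true  [B.off == false]
28. n15.off = true  [true]
29. n16.ok = 22  [terminal]
30. n15.idx = 20  [c.ok - 2]
31. n15.mk = "yu"  ["yu"]
32. n15.lab = false  [false]
33. n17.sig = -2  [B.idx - 22]
34. n18.hot = false  [terminal]
35. n19.ok = -5  [terminal]
36. n17.mk = true  [A.sig > -3]
37. n17.wid = false  [A.sig > -2]
38. n14.wid = 25  [len(B.mk) + 23]
39. n14.live = -5  [B.idx * 3 - 65]
40. n14.tag = -1  [B.idx - 21]
41. n14.acc = 3  [len(B.mk) + 1]
42. n20.hot = false  [terminal]
43. n13.wid = 24  [S₁.wid + S₁.live + 4]
44. n13.live = 29  [S₁.tag + 30]
45. n13.tag = 3  [S₁.acc]
46. n13.acc = -6  [S₁.live + S₁.tag]
47. n21.ok = 7  [terminal]
48. n0.wid = 17  [S₁.tag + 14]
49. n0.live = -4  [S₁.acc * 2 + 8]
50. n0.tag = 2  [(if B.lab then S₁.wid else B.idx) - 22]
51. n0.acc = 8  [S₁.live - 21]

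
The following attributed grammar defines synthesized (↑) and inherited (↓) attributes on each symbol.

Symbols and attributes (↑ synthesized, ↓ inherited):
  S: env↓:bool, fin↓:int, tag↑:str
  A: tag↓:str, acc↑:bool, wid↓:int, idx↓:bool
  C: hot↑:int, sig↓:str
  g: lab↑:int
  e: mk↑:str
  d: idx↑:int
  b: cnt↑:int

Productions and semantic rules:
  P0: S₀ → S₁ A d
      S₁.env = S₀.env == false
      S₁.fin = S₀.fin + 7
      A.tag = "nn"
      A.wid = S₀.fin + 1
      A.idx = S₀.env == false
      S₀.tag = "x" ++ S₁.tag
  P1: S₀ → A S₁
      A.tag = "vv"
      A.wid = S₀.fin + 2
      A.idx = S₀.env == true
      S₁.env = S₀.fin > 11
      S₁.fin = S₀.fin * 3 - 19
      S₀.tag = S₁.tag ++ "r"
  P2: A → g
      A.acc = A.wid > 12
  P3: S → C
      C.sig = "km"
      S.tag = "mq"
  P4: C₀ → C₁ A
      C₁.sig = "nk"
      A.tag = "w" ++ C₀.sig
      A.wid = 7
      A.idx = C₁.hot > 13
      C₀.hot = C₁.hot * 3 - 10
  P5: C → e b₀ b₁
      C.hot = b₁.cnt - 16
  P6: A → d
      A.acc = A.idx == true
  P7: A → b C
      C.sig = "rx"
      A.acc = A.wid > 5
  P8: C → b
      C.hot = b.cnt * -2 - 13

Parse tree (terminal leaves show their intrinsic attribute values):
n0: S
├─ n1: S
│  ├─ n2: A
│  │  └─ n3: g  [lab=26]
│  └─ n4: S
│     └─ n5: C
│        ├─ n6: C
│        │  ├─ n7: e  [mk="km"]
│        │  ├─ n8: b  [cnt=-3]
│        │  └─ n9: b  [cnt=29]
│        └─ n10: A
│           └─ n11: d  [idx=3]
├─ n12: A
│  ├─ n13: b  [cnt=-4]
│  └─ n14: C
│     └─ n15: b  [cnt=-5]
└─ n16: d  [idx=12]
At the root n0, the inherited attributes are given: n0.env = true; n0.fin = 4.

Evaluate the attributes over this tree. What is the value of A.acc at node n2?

true

1. n0.env = true  [given at root]
2. n0.fin = 4  [given at root]
3. n1.env = false  [S₀.env == false]
4. n1.fin = 11  [S₀.fin + 7]
5. n2.tag = "vv"  ["vv"]
6. n2.wid = 13  [S₀.fin + 2]
7. n2.idx = false  [S₀.env == true]
8. n3.lab = 26  [terminal]
9. n2.acc = true  [A.wid > 12]
10. n4.env = false  [S₀.fin > 11]
11. n4.fin = 14  [S₀.fin * 3 - 19]
12. n5.sig = "km"  ["km"]
13. n6.sig = "nk"  ["nk"]
14. n7.mk = "km"  [terminal]
15. n8.cnt = -3  [terminal]
16. n9.cnt = 29  [terminal]
17. n6.hot = 13  [b₁.cnt - 16]
18. n10.tag = "wkm"  ["w" ++ C₀.sig]
19. n10.wid = 7  [7]
20. n10.idx = false  [C₁.hot > 13]
21. n11.idx = 3  [terminal]
22. n10.acc = false  [A.idx == true]
23. n5.hot = 29  [C₁.hot * 3 - 10]
24. n4.tag = "mq"  ["mq"]
25. n1.tag = "mqr"  [S₁.tag ++ "r"]
26. n12.tag = "nn"  ["nn"]
27. n12.wid = 5  [S₀.fin + 1]
28. n12.idx = false  [S₀.env == false]
29. n13.cnt = -4  [terminal]
30. n14.sig = "rx"  ["rx"]
31. n15.cnt = -5  [terminal]
32. n14.hot = -3  [b.cnt * -2 - 13]
33. n12.acc = false  [A.wid > 5]
34. n16.idx = 12  [terminal]
35. n0.tag = "xmqr"  ["x" ++ S₁.tag]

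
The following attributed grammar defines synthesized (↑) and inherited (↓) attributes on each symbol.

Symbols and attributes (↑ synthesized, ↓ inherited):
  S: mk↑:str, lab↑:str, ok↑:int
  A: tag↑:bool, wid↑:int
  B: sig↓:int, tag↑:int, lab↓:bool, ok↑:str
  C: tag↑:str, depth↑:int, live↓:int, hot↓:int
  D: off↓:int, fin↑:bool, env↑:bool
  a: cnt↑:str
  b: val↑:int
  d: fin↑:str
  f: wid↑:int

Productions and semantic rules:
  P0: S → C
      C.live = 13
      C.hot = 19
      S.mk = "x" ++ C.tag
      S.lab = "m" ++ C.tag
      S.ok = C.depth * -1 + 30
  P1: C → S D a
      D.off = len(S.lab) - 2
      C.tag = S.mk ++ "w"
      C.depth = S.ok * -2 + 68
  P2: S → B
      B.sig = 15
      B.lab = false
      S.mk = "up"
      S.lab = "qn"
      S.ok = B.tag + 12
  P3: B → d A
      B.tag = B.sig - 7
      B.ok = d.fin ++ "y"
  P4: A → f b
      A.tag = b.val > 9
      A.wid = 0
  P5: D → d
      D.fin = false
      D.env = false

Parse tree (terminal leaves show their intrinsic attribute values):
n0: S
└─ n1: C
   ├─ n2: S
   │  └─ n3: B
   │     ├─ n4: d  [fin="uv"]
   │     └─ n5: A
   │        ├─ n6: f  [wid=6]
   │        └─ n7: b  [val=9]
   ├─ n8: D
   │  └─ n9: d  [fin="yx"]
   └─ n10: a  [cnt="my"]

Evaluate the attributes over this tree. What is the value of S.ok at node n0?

2

1. n1.live = 13  [13]
2. n1.hot = 19  [19]
3. n3.sig = 15  [15]
4. n3.lab = false  [false]
5. n4.fin = "uv"  [terminal]
6. n6.wid = 6  [terminal]
7. n7.val = 9  [terminal]
8. n5.tag = false  [b.val > 9]
9. n5.wid = 0  [0]
10. n3.tag = 8  [B.sig - 7]
11. n3.ok = "uvy"  [d.fin ++ "y"]
12. n2.mk = "up"  ["up"]
13. n2.lab = "qn"  ["qn"]
14. n2.ok = 20  [B.tag + 12]
15. n8.off = 0  [len(S.lab) - 2]
16. n9.fin = "yx"  [terminal]
17. n8.fin = false  [false]
18. n8.env = false  [false]
19. n10.cnt = "my"  [terminal]
20. n1.tag = "upw"  [S.mk ++ "w"]
21. n1.depth = 28  [S.ok * -2 + 68]
22. n0.mk = "xupw"  ["x" ++ C.tag]
23. n0.lab = "mupw"  ["m" ++ C.tag]
24. n0.ok = 2  [C.depth * -1 + 30]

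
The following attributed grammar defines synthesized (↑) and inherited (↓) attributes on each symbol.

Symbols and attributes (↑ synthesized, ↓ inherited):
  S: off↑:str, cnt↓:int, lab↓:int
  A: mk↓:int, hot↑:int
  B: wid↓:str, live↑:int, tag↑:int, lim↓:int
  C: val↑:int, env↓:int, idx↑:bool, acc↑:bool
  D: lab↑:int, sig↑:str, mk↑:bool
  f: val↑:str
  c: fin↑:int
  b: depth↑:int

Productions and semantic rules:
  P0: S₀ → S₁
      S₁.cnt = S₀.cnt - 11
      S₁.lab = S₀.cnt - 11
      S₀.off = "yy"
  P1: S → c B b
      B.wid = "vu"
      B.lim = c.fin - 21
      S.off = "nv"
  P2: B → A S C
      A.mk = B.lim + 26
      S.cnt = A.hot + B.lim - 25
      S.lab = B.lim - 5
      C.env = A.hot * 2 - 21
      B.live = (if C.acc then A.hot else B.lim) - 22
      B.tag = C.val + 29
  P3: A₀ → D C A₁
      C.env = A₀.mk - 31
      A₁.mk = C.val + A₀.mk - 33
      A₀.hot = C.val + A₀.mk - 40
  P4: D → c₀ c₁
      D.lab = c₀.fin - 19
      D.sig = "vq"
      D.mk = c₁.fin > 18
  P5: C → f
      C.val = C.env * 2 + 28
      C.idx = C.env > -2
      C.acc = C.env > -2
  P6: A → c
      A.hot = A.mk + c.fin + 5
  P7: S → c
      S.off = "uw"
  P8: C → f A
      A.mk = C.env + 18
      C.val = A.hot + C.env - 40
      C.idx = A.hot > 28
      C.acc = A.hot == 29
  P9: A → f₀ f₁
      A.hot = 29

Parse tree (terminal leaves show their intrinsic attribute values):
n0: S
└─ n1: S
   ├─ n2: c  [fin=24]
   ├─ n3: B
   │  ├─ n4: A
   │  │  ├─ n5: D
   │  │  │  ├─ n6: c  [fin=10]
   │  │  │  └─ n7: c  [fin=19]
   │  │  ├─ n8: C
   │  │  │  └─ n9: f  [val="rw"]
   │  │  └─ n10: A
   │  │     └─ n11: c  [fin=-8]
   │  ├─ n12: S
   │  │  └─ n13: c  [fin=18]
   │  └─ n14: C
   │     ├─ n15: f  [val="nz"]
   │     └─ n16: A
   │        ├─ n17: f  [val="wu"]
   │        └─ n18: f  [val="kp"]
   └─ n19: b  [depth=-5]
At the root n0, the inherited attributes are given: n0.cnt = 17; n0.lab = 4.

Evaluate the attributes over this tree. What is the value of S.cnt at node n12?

1. n0.cnt = 17  [given at root]
2. n0.lab = 4  [given at root]
3. n1.cnt = 6  [S₀.cnt - 11]
4. n1.lab = 6  [S₀.cnt - 11]
5. n2.fin = 24  [terminal]
6. n3.wid = "vu"  ["vu"]
7. n3.lim = 3  [c.fin - 21]
8. n4.mk = 29  [B.lim + 26]
9. n6.fin = 10  [terminal]
10. n7.fin = 19  [terminal]
11. n5.lab = -9  [c₀.fin - 19]
12. n5.sig = "vq"  ["vq"]
13. n5.mk = true  [c₁.fin > 18]
14. n8.env = -2  [A₀.mk - 31]
15. n9.val = "rw"  [terminal]
16. n8.val = 24  [C.env * 2 + 28]
17. n8.idx = false  [C.env > -2]
18. n8.acc = false  [C.env > -2]
19. n10.mk = 20  [C.val + A₀.mk - 33]
20. n11.fin = -8  [terminal]
21. n10.hot = 17  [A.mk + c.fin + 5]
22. n4.hot = 13  [C.val + A₀.mk - 40]
23. n12.cnt = -9  [A.hot + B.lim - 25]
24. n12.lab = -2  [B.lim - 5]
25. n13.fin = 18  [terminal]
26. n12.off = "uw"  ["uw"]
27. n14.env = 5  [A.hot * 2 - 21]
28. n15.val = "nz"  [terminal]
29. n16.mk = 23  [C.env + 18]
30. n17.val = "wu"  [terminal]
31. n18.val = "kp"  [terminal]
32. n16.hot = 29  [29]
33. n14.val = -6  [A.hot + C.env - 40]
34. n14.idx = true  [A.hot > 28]
35. n14.acc = true  [A.hot == 29]
36. n3.live = -9  [(if C.acc then A.hot else B.lim) - 22]
37. n3.tag = 23  [C.val + 29]
38. n19.depth = -5  [terminal]
39. n1.off = "nv"  ["nv"]
40. n0.off = "yy"  ["yy"]

-9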